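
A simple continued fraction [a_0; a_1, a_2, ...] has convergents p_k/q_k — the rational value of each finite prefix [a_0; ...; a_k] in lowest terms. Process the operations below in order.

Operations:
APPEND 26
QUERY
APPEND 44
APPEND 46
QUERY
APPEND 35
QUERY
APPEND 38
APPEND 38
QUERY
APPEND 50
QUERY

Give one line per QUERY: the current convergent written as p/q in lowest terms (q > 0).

26/1
52696/2025
1845505/70919
2668757173/102554905
133508040536/5130442197

APPEND 26: p_0 = 26·1 + 0 = 26, q_0 = 26·0 + 1 = 1 → 26/1
APPEND 44: p_1 = 44·26 + 1 = 1145, q_1 = 44·1 + 0 = 44 → 1145/44
APPEND 46: p_2 = 46·1145 + 26 = 52696, q_2 = 46·44 + 1 = 2025 → 52696/2025
APPEND 35: p_3 = 35·52696 + 1145 = 1845505, q_3 = 35·2025 + 44 = 70919 → 1845505/70919
APPEND 38: p_4 = 38·1845505 + 52696 = 70181886, q_4 = 38·70919 + 2025 = 2696947 → 70181886/2696947
APPEND 38: p_5 = 38·70181886 + 1845505 = 2668757173, q_5 = 38·2696947 + 70919 = 102554905 → 2668757173/102554905
APPEND 50: p_6 = 50·2668757173 + 70181886 = 133508040536, q_6 = 50·102554905 + 2696947 = 5130442197 → 133508040536/5130442197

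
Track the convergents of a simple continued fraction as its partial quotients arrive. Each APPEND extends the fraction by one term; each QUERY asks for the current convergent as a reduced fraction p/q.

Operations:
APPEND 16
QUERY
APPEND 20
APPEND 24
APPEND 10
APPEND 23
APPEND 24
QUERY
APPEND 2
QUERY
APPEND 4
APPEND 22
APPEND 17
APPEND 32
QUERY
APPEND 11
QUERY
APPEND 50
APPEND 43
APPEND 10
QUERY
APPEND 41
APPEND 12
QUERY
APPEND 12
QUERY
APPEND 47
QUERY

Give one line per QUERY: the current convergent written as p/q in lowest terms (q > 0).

APPEND 16: p_0 = 16·1 + 0 = 16, q_0 = 16·0 + 1 = 1 → 16/1
APPEND 20: p_1 = 20·16 + 1 = 321, q_1 = 20·1 + 0 = 20 → 321/20
APPEND 24: p_2 = 24·321 + 16 = 7720, q_2 = 24·20 + 1 = 481 → 7720/481
APPEND 10: p_3 = 10·7720 + 321 = 77521, q_3 = 10·481 + 20 = 4830 → 77521/4830
APPEND 23: p_4 = 23·77521 + 7720 = 1790703, q_4 = 23·4830 + 481 = 111571 → 1790703/111571
APPEND 24: p_5 = 24·1790703 + 77521 = 43054393, q_5 = 24·111571 + 4830 = 2682534 → 43054393/2682534
APPEND 2: p_6 = 2·43054393 + 1790703 = 87899489, q_6 = 2·2682534 + 111571 = 5476639 → 87899489/5476639
APPEND 4: p_7 = 4·87899489 + 43054393 = 394652349, q_7 = 4·5476639 + 2682534 = 24589090 → 394652349/24589090
APPEND 22: p_8 = 22·394652349 + 87899489 = 8770251167, q_8 = 22·24589090 + 5476639 = 546436619 → 8770251167/546436619
APPEND 17: p_9 = 17·8770251167 + 394652349 = 149488922188, q_9 = 17·546436619 + 24589090 = 9314011613 → 149488922188/9314011613
APPEND 32: p_10 = 32·149488922188 + 8770251167 = 4792415761183, q_10 = 32·9314011613 + 546436619 = 298594808235 → 4792415761183/298594808235
APPEND 11: p_11 = 11·4792415761183 + 149488922188 = 52866062295201, q_11 = 11·298594808235 + 9314011613 = 3293856902198 → 52866062295201/3293856902198
APPEND 50: p_12 = 50·52866062295201 + 4792415761183 = 2648095530521233, q_12 = 50·3293856902198 + 298594808235 = 164991439918135 → 2648095530521233/164991439918135
APPEND 43: p_13 = 43·2648095530521233 + 52866062295201 = 113920973874708220, q_13 = 43·164991439918135 + 3293856902198 = 7097925773382003 → 113920973874708220/7097925773382003
APPEND 10: p_14 = 10·113920973874708220 + 2648095530521233 = 1141857834277603433, q_14 = 10·7097925773382003 + 164991439918135 = 71144249173738165 → 1141857834277603433/71144249173738165
APPEND 41: p_15 = 41·1141857834277603433 + 113920973874708220 = 46930092179256448973, q_15 = 41·71144249173738165 + 7097925773382003 = 2924012141896646768 → 46930092179256448973/2924012141896646768
APPEND 12: p_16 = 12·46930092179256448973 + 1141857834277603433 = 564302963985354991109, q_16 = 12·2924012141896646768 + 71144249173738165 = 35159289951933499381 → 564302963985354991109/35159289951933499381
APPEND 12: p_17 = 12·564302963985354991109 + 46930092179256448973 = 6818565660003516342281, q_17 = 12·35159289951933499381 + 2924012141896646768 = 424835491565098639340 → 6818565660003516342281/424835491565098639340
APPEND 47: p_18 = 47·6818565660003516342281 + 564302963985354991109 = 321036888984150623078316, q_18 = 47·424835491565098639340 + 35159289951933499381 = 20002427393511569548361 → 321036888984150623078316/20002427393511569548361

16/1
43054393/2682534
87899489/5476639
4792415761183/298594808235
52866062295201/3293856902198
1141857834277603433/71144249173738165
564302963985354991109/35159289951933499381
6818565660003516342281/424835491565098639340
321036888984150623078316/20002427393511569548361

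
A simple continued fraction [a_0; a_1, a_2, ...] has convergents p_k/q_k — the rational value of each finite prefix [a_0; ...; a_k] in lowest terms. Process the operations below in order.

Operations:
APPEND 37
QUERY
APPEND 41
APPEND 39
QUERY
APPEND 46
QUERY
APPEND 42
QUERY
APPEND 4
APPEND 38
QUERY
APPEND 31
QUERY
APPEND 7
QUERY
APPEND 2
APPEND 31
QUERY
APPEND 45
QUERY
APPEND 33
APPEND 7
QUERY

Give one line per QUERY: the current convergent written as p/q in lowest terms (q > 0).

37/1
59239/1600
2726512/73641
114572743/3094522
17633237135/476260224
547091368669/14776518673
3847272817818/103911890935
259338019951273/7004521207768
11678452534811590/315426054650103
2711216354215947791/73227876327278272

APPEND 37: p_0 = 37·1 + 0 = 37, q_0 = 37·0 + 1 = 1 → 37/1
APPEND 41: p_1 = 41·37 + 1 = 1518, q_1 = 41·1 + 0 = 41 → 1518/41
APPEND 39: p_2 = 39·1518 + 37 = 59239, q_2 = 39·41 + 1 = 1600 → 59239/1600
APPEND 46: p_3 = 46·59239 + 1518 = 2726512, q_3 = 46·1600 + 41 = 73641 → 2726512/73641
APPEND 42: p_4 = 42·2726512 + 59239 = 114572743, q_4 = 42·73641 + 1600 = 3094522 → 114572743/3094522
APPEND 4: p_5 = 4·114572743 + 2726512 = 461017484, q_5 = 4·3094522 + 73641 = 12451729 → 461017484/12451729
APPEND 38: p_6 = 38·461017484 + 114572743 = 17633237135, q_6 = 38·12451729 + 3094522 = 476260224 → 17633237135/476260224
APPEND 31: p_7 = 31·17633237135 + 461017484 = 547091368669, q_7 = 31·476260224 + 12451729 = 14776518673 → 547091368669/14776518673
APPEND 7: p_8 = 7·547091368669 + 17633237135 = 3847272817818, q_8 = 7·14776518673 + 476260224 = 103911890935 → 3847272817818/103911890935
APPEND 2: p_9 = 2·3847272817818 + 547091368669 = 8241637004305, q_9 = 2·103911890935 + 14776518673 = 222600300543 → 8241637004305/222600300543
APPEND 31: p_10 = 31·8241637004305 + 3847272817818 = 259338019951273, q_10 = 31·222600300543 + 103911890935 = 7004521207768 → 259338019951273/7004521207768
APPEND 45: p_11 = 45·259338019951273 + 8241637004305 = 11678452534811590, q_11 = 45·7004521207768 + 222600300543 = 315426054650103 → 11678452534811590/315426054650103
APPEND 33: p_12 = 33·11678452534811590 + 259338019951273 = 385648271668733743, q_12 = 33·315426054650103 + 7004521207768 = 10416064324661167 → 385648271668733743/10416064324661167
APPEND 7: p_13 = 7·385648271668733743 + 11678452534811590 = 2711216354215947791, q_13 = 7·10416064324661167 + 315426054650103 = 73227876327278272 → 2711216354215947791/73227876327278272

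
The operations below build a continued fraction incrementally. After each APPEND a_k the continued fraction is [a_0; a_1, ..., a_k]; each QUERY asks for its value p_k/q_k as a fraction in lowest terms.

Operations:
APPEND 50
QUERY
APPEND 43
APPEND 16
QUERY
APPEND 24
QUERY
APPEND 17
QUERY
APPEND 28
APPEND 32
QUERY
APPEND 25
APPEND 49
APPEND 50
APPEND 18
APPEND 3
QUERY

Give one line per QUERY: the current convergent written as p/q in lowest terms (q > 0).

50/1
34466/689
829335/16579
14133161/282532
12703984137/253961732
42949192023768297/858585076675996

APPEND 50: p_0 = 50·1 + 0 = 50, q_0 = 50·0 + 1 = 1 → 50/1
APPEND 43: p_1 = 43·50 + 1 = 2151, q_1 = 43·1 + 0 = 43 → 2151/43
APPEND 16: p_2 = 16·2151 + 50 = 34466, q_2 = 16·43 + 1 = 689 → 34466/689
APPEND 24: p_3 = 24·34466 + 2151 = 829335, q_3 = 24·689 + 43 = 16579 → 829335/16579
APPEND 17: p_4 = 17·829335 + 34466 = 14133161, q_4 = 17·16579 + 689 = 282532 → 14133161/282532
APPEND 28: p_5 = 28·14133161 + 829335 = 396557843, q_5 = 28·282532 + 16579 = 7927475 → 396557843/7927475
APPEND 32: p_6 = 32·396557843 + 14133161 = 12703984137, q_6 = 32·7927475 + 282532 = 253961732 → 12703984137/253961732
APPEND 25: p_7 = 25·12703984137 + 396557843 = 317996161268, q_7 = 25·253961732 + 7927475 = 6356970775 → 317996161268/6356970775
APPEND 49: p_8 = 49·317996161268 + 12703984137 = 15594515886269, q_8 = 49·6356970775 + 253961732 = 311745529707 → 15594515886269/311745529707
APPEND 50: p_9 = 50·15594515886269 + 317996161268 = 780043790474718, q_9 = 50·311745529707 + 6356970775 = 15593633456125 → 780043790474718/15593633456125
APPEND 18: p_10 = 18·780043790474718 + 15594515886269 = 14056382744431193, q_10 = 18·15593633456125 + 311745529707 = 280997147739957 → 14056382744431193/280997147739957
APPEND 3: p_11 = 3·14056382744431193 + 780043790474718 = 42949192023768297, q_11 = 3·280997147739957 + 15593633456125 = 858585076675996 → 42949192023768297/858585076675996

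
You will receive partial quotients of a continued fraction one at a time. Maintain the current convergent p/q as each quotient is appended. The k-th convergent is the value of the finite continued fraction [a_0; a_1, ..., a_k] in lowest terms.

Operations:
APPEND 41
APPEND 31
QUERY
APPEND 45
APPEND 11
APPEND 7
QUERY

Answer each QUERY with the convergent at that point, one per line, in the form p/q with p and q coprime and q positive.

APPEND 41: p_0 = 41·1 + 0 = 41, q_0 = 41·0 + 1 = 1 → 41/1
APPEND 31: p_1 = 31·41 + 1 = 1272, q_1 = 31·1 + 0 = 31 → 1272/31
APPEND 45: p_2 = 45·1272 + 41 = 57281, q_2 = 45·31 + 1 = 1396 → 57281/1396
APPEND 11: p_3 = 11·57281 + 1272 = 631363, q_3 = 11·1396 + 31 = 15387 → 631363/15387
APPEND 7: p_4 = 7·631363 + 57281 = 4476822, q_4 = 7·15387 + 1396 = 109105 → 4476822/109105

1272/31
4476822/109105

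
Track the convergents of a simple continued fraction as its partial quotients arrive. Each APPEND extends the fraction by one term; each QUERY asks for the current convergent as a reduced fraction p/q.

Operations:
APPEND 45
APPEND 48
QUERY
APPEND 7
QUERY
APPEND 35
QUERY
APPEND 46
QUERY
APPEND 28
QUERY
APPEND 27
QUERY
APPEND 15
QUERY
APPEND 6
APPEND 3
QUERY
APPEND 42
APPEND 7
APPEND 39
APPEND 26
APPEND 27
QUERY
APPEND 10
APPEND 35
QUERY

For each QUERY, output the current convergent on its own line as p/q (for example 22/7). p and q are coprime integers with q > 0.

2161/48
15172/337
533181/11843
24541498/545115
687695125/15275063
18592309873/412971816
279572343220/6209852303
5367651450799/119226109205
43941896609646450817/976036058205059904
15480486480613650979577/343852090360567552669

APPEND 45: p_0 = 45·1 + 0 = 45, q_0 = 45·0 + 1 = 1 → 45/1
APPEND 48: p_1 = 48·45 + 1 = 2161, q_1 = 48·1 + 0 = 48 → 2161/48
APPEND 7: p_2 = 7·2161 + 45 = 15172, q_2 = 7·48 + 1 = 337 → 15172/337
APPEND 35: p_3 = 35·15172 + 2161 = 533181, q_3 = 35·337 + 48 = 11843 → 533181/11843
APPEND 46: p_4 = 46·533181 + 15172 = 24541498, q_4 = 46·11843 + 337 = 545115 → 24541498/545115
APPEND 28: p_5 = 28·24541498 + 533181 = 687695125, q_5 = 28·545115 + 11843 = 15275063 → 687695125/15275063
APPEND 27: p_6 = 27·687695125 + 24541498 = 18592309873, q_6 = 27·15275063 + 545115 = 412971816 → 18592309873/412971816
APPEND 15: p_7 = 15·18592309873 + 687695125 = 279572343220, q_7 = 15·412971816 + 15275063 = 6209852303 → 279572343220/6209852303
APPEND 6: p_8 = 6·279572343220 + 18592309873 = 1696026369193, q_8 = 6·6209852303 + 412971816 = 37672085634 → 1696026369193/37672085634
APPEND 3: p_9 = 3·1696026369193 + 279572343220 = 5367651450799, q_9 = 3·37672085634 + 6209852303 = 119226109205 → 5367651450799/119226109205
APPEND 42: p_10 = 42·5367651450799 + 1696026369193 = 227137387302751, q_10 = 42·119226109205 + 37672085634 = 5045168672244 → 227137387302751/5045168672244
APPEND 7: p_11 = 7·227137387302751 + 5367651450799 = 1595329362570056, q_11 = 7·5045168672244 + 119226109205 = 35435406814913 → 1595329362570056/35435406814913
APPEND 39: p_12 = 39·1595329362570056 + 227137387302751 = 62444982527534935, q_12 = 39·35435406814913 + 5045168672244 = 1387026034453851 → 62444982527534935/1387026034453851
APPEND 26: p_13 = 26·62444982527534935 + 1595329362570056 = 1625164875078478366, q_13 = 26·1387026034453851 + 35435406814913 = 36098112302615039 → 1625164875078478366/36098112302615039
APPEND 27: p_14 = 27·1625164875078478366 + 62444982527534935 = 43941896609646450817, q_14 = 27·36098112302615039 + 1387026034453851 = 976036058205059904 → 43941896609646450817/976036058205059904
APPEND 10: p_15 = 10·43941896609646450817 + 1625164875078478366 = 441044130971542986536, q_15 = 10·976036058205059904 + 36098112302615039 = 9796458694353214079 → 441044130971542986536/9796458694353214079
APPEND 35: p_16 = 35·441044130971542986536 + 43941896609646450817 = 15480486480613650979577, q_16 = 35·9796458694353214079 + 976036058205059904 = 343852090360567552669 → 15480486480613650979577/343852090360567552669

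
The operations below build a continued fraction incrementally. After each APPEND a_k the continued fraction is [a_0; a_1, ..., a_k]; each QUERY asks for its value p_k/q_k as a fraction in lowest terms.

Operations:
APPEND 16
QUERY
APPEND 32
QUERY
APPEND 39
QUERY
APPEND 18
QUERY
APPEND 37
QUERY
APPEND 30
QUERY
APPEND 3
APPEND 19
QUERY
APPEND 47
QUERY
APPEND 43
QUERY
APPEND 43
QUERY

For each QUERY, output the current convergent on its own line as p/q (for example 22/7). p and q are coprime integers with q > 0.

APPEND 16: p_0 = 16·1 + 0 = 16, q_0 = 16·0 + 1 = 1 → 16/1
APPEND 32: p_1 = 32·16 + 1 = 513, q_1 = 32·1 + 0 = 32 → 513/32
APPEND 39: p_2 = 39·513 + 16 = 20023, q_2 = 39·32 + 1 = 1249 → 20023/1249
APPEND 18: p_3 = 18·20023 + 513 = 360927, q_3 = 18·1249 + 32 = 22514 → 360927/22514
APPEND 37: p_4 = 37·360927 + 20023 = 13374322, q_4 = 37·22514 + 1249 = 834267 → 13374322/834267
APPEND 30: p_5 = 30·13374322 + 360927 = 401590587, q_5 = 30·834267 + 22514 = 25050524 → 401590587/25050524
APPEND 3: p_6 = 3·401590587 + 13374322 = 1218146083, q_6 = 3·25050524 + 834267 = 75985839 → 1218146083/75985839
APPEND 19: p_7 = 19·1218146083 + 401590587 = 23546366164, q_7 = 19·75985839 + 25050524 = 1468781465 → 23546366164/1468781465
APPEND 47: p_8 = 47·23546366164 + 1218146083 = 1107897355791, q_8 = 47·1468781465 + 75985839 = 69108714694 → 1107897355791/69108714694
APPEND 43: p_9 = 43·1107897355791 + 23546366164 = 47663132665177, q_9 = 43·69108714694 + 1468781465 = 2973143513307 → 47663132665177/2973143513307
APPEND 43: p_10 = 43·47663132665177 + 1107897355791 = 2050622601958402, q_10 = 43·2973143513307 + 69108714694 = 127914279786895 → 2050622601958402/127914279786895

16/1
513/32
20023/1249
360927/22514
13374322/834267
401590587/25050524
23546366164/1468781465
1107897355791/69108714694
47663132665177/2973143513307
2050622601958402/127914279786895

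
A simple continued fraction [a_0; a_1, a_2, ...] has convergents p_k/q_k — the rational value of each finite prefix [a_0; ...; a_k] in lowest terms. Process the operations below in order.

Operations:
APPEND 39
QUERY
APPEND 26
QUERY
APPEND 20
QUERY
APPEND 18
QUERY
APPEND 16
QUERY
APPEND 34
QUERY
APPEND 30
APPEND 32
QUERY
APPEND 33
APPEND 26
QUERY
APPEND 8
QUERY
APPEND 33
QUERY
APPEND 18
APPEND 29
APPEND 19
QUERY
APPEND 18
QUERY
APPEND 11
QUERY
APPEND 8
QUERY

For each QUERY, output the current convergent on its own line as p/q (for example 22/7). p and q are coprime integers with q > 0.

APPEND 39: p_0 = 39·1 + 0 = 39, q_0 = 39·0 + 1 = 1 → 39/1
APPEND 26: p_1 = 26·39 + 1 = 1015, q_1 = 26·1 + 0 = 26 → 1015/26
APPEND 20: p_2 = 20·1015 + 39 = 20339, q_2 = 20·26 + 1 = 521 → 20339/521
APPEND 18: p_3 = 18·20339 + 1015 = 367117, q_3 = 18·521 + 26 = 9404 → 367117/9404
APPEND 16: p_4 = 16·367117 + 20339 = 5894211, q_4 = 16·9404 + 521 = 150985 → 5894211/150985
APPEND 34: p_5 = 34·5894211 + 367117 = 200770291, q_5 = 34·150985 + 9404 = 5142894 → 200770291/5142894
APPEND 30: p_6 = 30·200770291 + 5894211 = 6029002941, q_6 = 30·5142894 + 150985 = 154437805 → 6029002941/154437805
APPEND 32: p_7 = 32·6029002941 + 200770291 = 193128864403, q_7 = 32·154437805 + 5142894 = 4947152654 → 193128864403/4947152654
APPEND 33: p_8 = 33·193128864403 + 6029002941 = 6379281528240, q_8 = 33·4947152654 + 154437805 = 163410475387 → 6379281528240/163410475387
APPEND 26: p_9 = 26·6379281528240 + 193128864403 = 166054448598643, q_9 = 26·163410475387 + 4947152654 = 4253619512716 → 166054448598643/4253619512716
APPEND 8: p_10 = 8·166054448598643 + 6379281528240 = 1334814870317384, q_10 = 8·4253619512716 + 163410475387 = 34192366577115 → 1334814870317384/34192366577115
APPEND 33: p_11 = 33·1334814870317384 + 166054448598643 = 44214945169072315, q_11 = 33·34192366577115 + 4253619512716 = 1132601716557511 → 44214945169072315/1132601716557511
APPEND 18: p_12 = 18·44214945169072315 + 1334814870317384 = 797203827913619054, q_12 = 18·1132601716557511 + 34192366577115 = 20421023264612313 → 797203827913619054/20421023264612313
APPEND 29: p_13 = 29·797203827913619054 + 44214945169072315 = 23163125954664024881, q_13 = 29·20421023264612313 + 1132601716557511 = 593342276390314588 → 23163125954664024881/593342276390314588
APPEND 19: p_14 = 19·23163125954664024881 + 797203827913619054 = 440896596966530091793, q_14 = 19·593342276390314588 + 20421023264612313 = 11293924274680589485 → 440896596966530091793/11293924274680589485
APPEND 18: p_15 = 18·440896596966530091793 + 23163125954664024881 = 7959301871352205677155, q_15 = 18·11293924274680589485 + 593342276390314588 = 203883979220640925318 → 7959301871352205677155/203883979220640925318
APPEND 11: p_16 = 11·7959301871352205677155 + 440896596966530091793 = 87993217181840792540498, q_16 = 11·203883979220640925318 + 11293924274680589485 = 2254017695701730767983 → 87993217181840792540498/2254017695701730767983
APPEND 8: p_17 = 8·87993217181840792540498 + 7959301871352205677155 = 711905039326078546001139, q_17 = 8·2254017695701730767983 + 203883979220640925318 = 18236025544834487069182 → 711905039326078546001139/18236025544834487069182

39/1
1015/26
20339/521
367117/9404
5894211/150985
200770291/5142894
193128864403/4947152654
166054448598643/4253619512716
1334814870317384/34192366577115
44214945169072315/1132601716557511
440896596966530091793/11293924274680589485
7959301871352205677155/203883979220640925318
87993217181840792540498/2254017695701730767983
711905039326078546001139/18236025544834487069182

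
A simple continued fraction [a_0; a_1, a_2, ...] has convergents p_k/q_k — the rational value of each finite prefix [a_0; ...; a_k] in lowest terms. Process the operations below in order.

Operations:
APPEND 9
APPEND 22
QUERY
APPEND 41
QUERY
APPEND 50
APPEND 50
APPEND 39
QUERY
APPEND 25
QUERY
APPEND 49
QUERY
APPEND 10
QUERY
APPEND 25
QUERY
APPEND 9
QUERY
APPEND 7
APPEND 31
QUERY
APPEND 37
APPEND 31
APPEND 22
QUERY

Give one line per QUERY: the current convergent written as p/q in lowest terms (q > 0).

199/22
8168/903
797495201/88165789
19957818143/2206404228
978730584208/108201972961
9807263660223/1084226133838
246160322089783/27213855318911
2225250162468270/246008924004037
492735505402866133/54473574947766307
12473566186681441222628/1378994886882699320061

APPEND 9: p_0 = 9·1 + 0 = 9, q_0 = 9·0 + 1 = 1 → 9/1
APPEND 22: p_1 = 22·9 + 1 = 199, q_1 = 22·1 + 0 = 22 → 199/22
APPEND 41: p_2 = 41·199 + 9 = 8168, q_2 = 41·22 + 1 = 903 → 8168/903
APPEND 50: p_3 = 50·8168 + 199 = 408599, q_3 = 50·903 + 22 = 45172 → 408599/45172
APPEND 50: p_4 = 50·408599 + 8168 = 20438118, q_4 = 50·45172 + 903 = 2259503 → 20438118/2259503
APPEND 39: p_5 = 39·20438118 + 408599 = 797495201, q_5 = 39·2259503 + 45172 = 88165789 → 797495201/88165789
APPEND 25: p_6 = 25·797495201 + 20438118 = 19957818143, q_6 = 25·88165789 + 2259503 = 2206404228 → 19957818143/2206404228
APPEND 49: p_7 = 49·19957818143 + 797495201 = 978730584208, q_7 = 49·2206404228 + 88165789 = 108201972961 → 978730584208/108201972961
APPEND 10: p_8 = 10·978730584208 + 19957818143 = 9807263660223, q_8 = 10·108201972961 + 2206404228 = 1084226133838 → 9807263660223/1084226133838
APPEND 25: p_9 = 25·9807263660223 + 978730584208 = 246160322089783, q_9 = 25·1084226133838 + 108201972961 = 27213855318911 → 246160322089783/27213855318911
APPEND 9: p_10 = 9·246160322089783 + 9807263660223 = 2225250162468270, q_10 = 9·27213855318911 + 1084226133838 = 246008924004037 → 2225250162468270/246008924004037
APPEND 7: p_11 = 7·2225250162468270 + 246160322089783 = 15822911459367673, q_11 = 7·246008924004037 + 27213855318911 = 1749276323347170 → 15822911459367673/1749276323347170
APPEND 31: p_12 = 31·15822911459367673 + 2225250162468270 = 492735505402866133, q_12 = 31·1749276323347170 + 246008924004037 = 54473574947766307 → 492735505402866133/54473574947766307
APPEND 37: p_13 = 37·492735505402866133 + 15822911459367673 = 18247036611365414594, q_13 = 37·54473574947766307 + 1749276323347170 = 2017271549390700529 → 18247036611365414594/2017271549390700529
APPEND 31: p_14 = 31·18247036611365414594 + 492735505402866133 = 566150870457730718547, q_14 = 31·2017271549390700529 + 54473574947766307 = 62589891606059482706 → 566150870457730718547/62589891606059482706
APPEND 22: p_15 = 22·566150870457730718547 + 18247036611365414594 = 12473566186681441222628, q_15 = 22·62589891606059482706 + 2017271549390700529 = 1378994886882699320061 → 12473566186681441222628/1378994886882699320061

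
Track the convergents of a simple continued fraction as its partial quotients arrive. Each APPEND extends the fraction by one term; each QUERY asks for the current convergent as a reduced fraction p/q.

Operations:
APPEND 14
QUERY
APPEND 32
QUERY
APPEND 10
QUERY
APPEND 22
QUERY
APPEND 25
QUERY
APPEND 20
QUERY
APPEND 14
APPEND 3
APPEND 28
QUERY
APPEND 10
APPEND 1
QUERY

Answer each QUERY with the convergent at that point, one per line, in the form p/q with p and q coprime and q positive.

APPEND 14: p_0 = 14·1 + 0 = 14, q_0 = 14·0 + 1 = 1 → 14/1
APPEND 32: p_1 = 32·14 + 1 = 449, q_1 = 32·1 + 0 = 32 → 449/32
APPEND 10: p_2 = 10·449 + 14 = 4504, q_2 = 10·32 + 1 = 321 → 4504/321
APPEND 22: p_3 = 22·4504 + 449 = 99537, q_3 = 22·321 + 32 = 7094 → 99537/7094
APPEND 25: p_4 = 25·99537 + 4504 = 2492929, q_4 = 25·7094 + 321 = 177671 → 2492929/177671
APPEND 20: p_5 = 20·2492929 + 99537 = 49958117, q_5 = 20·177671 + 7094 = 3560514 → 49958117/3560514
APPEND 14: p_6 = 14·49958117 + 2492929 = 701906567, q_6 = 14·3560514 + 177671 = 50024867 → 701906567/50024867
APPEND 3: p_7 = 3·701906567 + 49958117 = 2155677818, q_7 = 3·50024867 + 3560514 = 153635115 → 2155677818/153635115
APPEND 28: p_8 = 28·2155677818 + 701906567 = 61060885471, q_8 = 28·153635115 + 50024867 = 4351808087 → 61060885471/4351808087
APPEND 10: p_9 = 10·61060885471 + 2155677818 = 612764532528, q_9 = 10·4351808087 + 153635115 = 43671715985 → 612764532528/43671715985
APPEND 1: p_10 = 1·612764532528 + 61060885471 = 673825417999, q_10 = 1·43671715985 + 4351808087 = 48023524072 → 673825417999/48023524072

14/1
449/32
4504/321
99537/7094
2492929/177671
49958117/3560514
61060885471/4351808087
673825417999/48023524072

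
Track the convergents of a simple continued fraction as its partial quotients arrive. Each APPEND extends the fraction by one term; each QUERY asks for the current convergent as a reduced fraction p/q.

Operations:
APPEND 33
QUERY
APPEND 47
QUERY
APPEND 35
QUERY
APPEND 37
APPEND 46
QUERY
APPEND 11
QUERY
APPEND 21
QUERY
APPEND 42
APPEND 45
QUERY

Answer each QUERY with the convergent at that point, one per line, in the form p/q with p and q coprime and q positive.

APPEND 33: p_0 = 33·1 + 0 = 33, q_0 = 33·0 + 1 = 1 → 33/1
APPEND 47: p_1 = 47·33 + 1 = 1552, q_1 = 47·1 + 0 = 47 → 1552/47
APPEND 35: p_2 = 35·1552 + 33 = 54353, q_2 = 35·47 + 1 = 1646 → 54353/1646
APPEND 37: p_3 = 37·54353 + 1552 = 2012613, q_3 = 37·1646 + 47 = 60949 → 2012613/60949
APPEND 46: p_4 = 46·2012613 + 54353 = 92634551, q_4 = 46·60949 + 1646 = 2805300 → 92634551/2805300
APPEND 11: p_5 = 11·92634551 + 2012613 = 1020992674, q_5 = 11·2805300 + 60949 = 30919249 → 1020992674/30919249
APPEND 21: p_6 = 21·1020992674 + 92634551 = 21533480705, q_6 = 21·30919249 + 2805300 = 652109529 → 21533480705/652109529
APPEND 42: p_7 = 42·21533480705 + 1020992674 = 905427182284, q_7 = 42·652109529 + 30919249 = 27419519467 → 905427182284/27419519467
APPEND 45: p_8 = 45·905427182284 + 21533480705 = 40765756683485, q_8 = 45·27419519467 + 652109529 = 1234530485544 → 40765756683485/1234530485544

33/1
1552/47
54353/1646
92634551/2805300
1020992674/30919249
21533480705/652109529
40765756683485/1234530485544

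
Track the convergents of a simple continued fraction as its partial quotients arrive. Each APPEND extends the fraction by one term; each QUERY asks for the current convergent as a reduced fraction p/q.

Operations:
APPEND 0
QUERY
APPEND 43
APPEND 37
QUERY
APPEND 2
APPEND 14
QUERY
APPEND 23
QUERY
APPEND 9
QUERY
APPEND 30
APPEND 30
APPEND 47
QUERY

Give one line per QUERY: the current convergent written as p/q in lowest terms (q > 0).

0/1
37/1592
1087/46770
25076/1078937
226771/9757203
9645256903/415003371638

APPEND 0: p_0 = 0·1 + 0 = 0, q_0 = 0·0 + 1 = 1 → 0/1
APPEND 43: p_1 = 43·0 + 1 = 1, q_1 = 43·1 + 0 = 43 → 1/43
APPEND 37: p_2 = 37·1 + 0 = 37, q_2 = 37·43 + 1 = 1592 → 37/1592
APPEND 2: p_3 = 2·37 + 1 = 75, q_3 = 2·1592 + 43 = 3227 → 75/3227
APPEND 14: p_4 = 14·75 + 37 = 1087, q_4 = 14·3227 + 1592 = 46770 → 1087/46770
APPEND 23: p_5 = 23·1087 + 75 = 25076, q_5 = 23·46770 + 3227 = 1078937 → 25076/1078937
APPEND 9: p_6 = 9·25076 + 1087 = 226771, q_6 = 9·1078937 + 46770 = 9757203 → 226771/9757203
APPEND 30: p_7 = 30·226771 + 25076 = 6828206, q_7 = 30·9757203 + 1078937 = 293795027 → 6828206/293795027
APPEND 30: p_8 = 30·6828206 + 226771 = 205072951, q_8 = 30·293795027 + 9757203 = 8823608013 → 205072951/8823608013
APPEND 47: p_9 = 47·205072951 + 6828206 = 9645256903, q_9 = 47·8823608013 + 293795027 = 415003371638 → 9645256903/415003371638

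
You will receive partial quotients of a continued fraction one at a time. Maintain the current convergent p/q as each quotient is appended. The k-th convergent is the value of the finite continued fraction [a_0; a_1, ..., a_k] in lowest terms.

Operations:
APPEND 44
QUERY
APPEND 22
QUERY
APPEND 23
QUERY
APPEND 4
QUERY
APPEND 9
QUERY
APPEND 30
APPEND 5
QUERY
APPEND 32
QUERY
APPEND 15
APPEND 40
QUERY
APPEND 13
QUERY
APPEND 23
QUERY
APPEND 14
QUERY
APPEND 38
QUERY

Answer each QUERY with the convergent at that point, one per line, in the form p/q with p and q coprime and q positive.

44/1
969/22
22331/507
90293/2050
834968/18957
126531633/2872757
4074151589/92498984
2453626370309/55706799664
31958381619485/725578753149
737496403618464/16744018122091
10356908032277981/235141832462423
394300001630181742/8952133651694165

APPEND 44: p_0 = 44·1 + 0 = 44, q_0 = 44·0 + 1 = 1 → 44/1
APPEND 22: p_1 = 22·44 + 1 = 969, q_1 = 22·1 + 0 = 22 → 969/22
APPEND 23: p_2 = 23·969 + 44 = 22331, q_2 = 23·22 + 1 = 507 → 22331/507
APPEND 4: p_3 = 4·22331 + 969 = 90293, q_3 = 4·507 + 22 = 2050 → 90293/2050
APPEND 9: p_4 = 9·90293 + 22331 = 834968, q_4 = 9·2050 + 507 = 18957 → 834968/18957
APPEND 30: p_5 = 30·834968 + 90293 = 25139333, q_5 = 30·18957 + 2050 = 570760 → 25139333/570760
APPEND 5: p_6 = 5·25139333 + 834968 = 126531633, q_6 = 5·570760 + 18957 = 2872757 → 126531633/2872757
APPEND 32: p_7 = 32·126531633 + 25139333 = 4074151589, q_7 = 32·2872757 + 570760 = 92498984 → 4074151589/92498984
APPEND 15: p_8 = 15·4074151589 + 126531633 = 61238805468, q_8 = 15·92498984 + 2872757 = 1390357517 → 61238805468/1390357517
APPEND 40: p_9 = 40·61238805468 + 4074151589 = 2453626370309, q_9 = 40·1390357517 + 92498984 = 55706799664 → 2453626370309/55706799664
APPEND 13: p_10 = 13·2453626370309 + 61238805468 = 31958381619485, q_10 = 13·55706799664 + 1390357517 = 725578753149 → 31958381619485/725578753149
APPEND 23: p_11 = 23·31958381619485 + 2453626370309 = 737496403618464, q_11 = 23·725578753149 + 55706799664 = 16744018122091 → 737496403618464/16744018122091
APPEND 14: p_12 = 14·737496403618464 + 31958381619485 = 10356908032277981, q_12 = 14·16744018122091 + 725578753149 = 235141832462423 → 10356908032277981/235141832462423
APPEND 38: p_13 = 38·10356908032277981 + 737496403618464 = 394300001630181742, q_13 = 38·235141832462423 + 16744018122091 = 8952133651694165 → 394300001630181742/8952133651694165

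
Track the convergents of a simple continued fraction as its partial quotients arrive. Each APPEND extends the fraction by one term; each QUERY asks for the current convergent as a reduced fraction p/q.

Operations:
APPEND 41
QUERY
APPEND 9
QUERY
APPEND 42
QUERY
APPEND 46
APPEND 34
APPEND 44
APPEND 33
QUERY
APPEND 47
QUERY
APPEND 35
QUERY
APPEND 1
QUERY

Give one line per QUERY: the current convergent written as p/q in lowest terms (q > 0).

41/1
370/9
15581/379
35472279953/862845392
1668271336067/40579862271
58424969042298/1421158024877
60093240378365/1461737887148

APPEND 41: p_0 = 41·1 + 0 = 41, q_0 = 41·0 + 1 = 1 → 41/1
APPEND 9: p_1 = 9·41 + 1 = 370, q_1 = 9·1 + 0 = 9 → 370/9
APPEND 42: p_2 = 42·370 + 41 = 15581, q_2 = 42·9 + 1 = 379 → 15581/379
APPEND 46: p_3 = 46·15581 + 370 = 717096, q_3 = 46·379 + 9 = 17443 → 717096/17443
APPEND 34: p_4 = 34·717096 + 15581 = 24396845, q_4 = 34·17443 + 379 = 593441 → 24396845/593441
APPEND 44: p_5 = 44·24396845 + 717096 = 1074178276, q_5 = 44·593441 + 17443 = 26128847 → 1074178276/26128847
APPEND 33: p_6 = 33·1074178276 + 24396845 = 35472279953, q_6 = 33·26128847 + 593441 = 862845392 → 35472279953/862845392
APPEND 47: p_7 = 47·35472279953 + 1074178276 = 1668271336067, q_7 = 47·862845392 + 26128847 = 40579862271 → 1668271336067/40579862271
APPEND 35: p_8 = 35·1668271336067 + 35472279953 = 58424969042298, q_8 = 35·40579862271 + 862845392 = 1421158024877 → 58424969042298/1421158024877
APPEND 1: p_9 = 1·58424969042298 + 1668271336067 = 60093240378365, q_9 = 1·1421158024877 + 40579862271 = 1461737887148 → 60093240378365/1461737887148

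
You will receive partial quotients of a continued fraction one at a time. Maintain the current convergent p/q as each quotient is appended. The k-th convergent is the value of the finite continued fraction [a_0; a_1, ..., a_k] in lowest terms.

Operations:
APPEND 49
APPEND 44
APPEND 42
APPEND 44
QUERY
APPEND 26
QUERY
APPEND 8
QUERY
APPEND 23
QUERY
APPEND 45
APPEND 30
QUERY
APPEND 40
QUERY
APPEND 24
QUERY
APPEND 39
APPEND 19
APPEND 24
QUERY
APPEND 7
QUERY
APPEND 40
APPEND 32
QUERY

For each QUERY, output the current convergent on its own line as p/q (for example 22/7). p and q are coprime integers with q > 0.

3990449/81400
103842317/2118249
834728985/17027392
19302608972/393748265
26102866590722/532464727775
1044984115761605/21316324810317
25105721644869242/512124260175383
448539371936884415459/9149623231788375270
3158423903716883356272/64427763833740157099
4060294280563307880679120/82824753414438369252459

APPEND 49: p_0 = 49·1 + 0 = 49, q_0 = 49·0 + 1 = 1 → 49/1
APPEND 44: p_1 = 44·49 + 1 = 2157, q_1 = 44·1 + 0 = 44 → 2157/44
APPEND 42: p_2 = 42·2157 + 49 = 90643, q_2 = 42·44 + 1 = 1849 → 90643/1849
APPEND 44: p_3 = 44·90643 + 2157 = 3990449, q_3 = 44·1849 + 44 = 81400 → 3990449/81400
APPEND 26: p_4 = 26·3990449 + 90643 = 103842317, q_4 = 26·81400 + 1849 = 2118249 → 103842317/2118249
APPEND 8: p_5 = 8·103842317 + 3990449 = 834728985, q_5 = 8·2118249 + 81400 = 17027392 → 834728985/17027392
APPEND 23: p_6 = 23·834728985 + 103842317 = 19302608972, q_6 = 23·17027392 + 2118249 = 393748265 → 19302608972/393748265
APPEND 45: p_7 = 45·19302608972 + 834728985 = 869452132725, q_7 = 45·393748265 + 17027392 = 17735699317 → 869452132725/17735699317
APPEND 30: p_8 = 30·869452132725 + 19302608972 = 26102866590722, q_8 = 30·17735699317 + 393748265 = 532464727775 → 26102866590722/532464727775
APPEND 40: p_9 = 40·26102866590722 + 869452132725 = 1044984115761605, q_9 = 40·532464727775 + 17735699317 = 21316324810317 → 1044984115761605/21316324810317
APPEND 24: p_10 = 24·1044984115761605 + 26102866590722 = 25105721644869242, q_10 = 24·21316324810317 + 532464727775 = 512124260175383 → 25105721644869242/512124260175383
APPEND 39: p_11 = 39·25105721644869242 + 1044984115761605 = 980168128265662043, q_11 = 39·512124260175383 + 21316324810317 = 19994162471650254 → 980168128265662043/19994162471650254
APPEND 19: p_12 = 19·980168128265662043 + 25105721644869242 = 18648300158692448059, q_12 = 19·19994162471650254 + 512124260175383 = 380401211221530209 → 18648300158692448059/380401211221530209
APPEND 24: p_13 = 24·18648300158692448059 + 980168128265662043 = 448539371936884415459, q_13 = 24·380401211221530209 + 19994162471650254 = 9149623231788375270 → 448539371936884415459/9149623231788375270
APPEND 7: p_14 = 7·448539371936884415459 + 18648300158692448059 = 3158423903716883356272, q_14 = 7·9149623231788375270 + 380401211221530209 = 64427763833740157099 → 3158423903716883356272/64427763833740157099
APPEND 40: p_15 = 40·3158423903716883356272 + 448539371936884415459 = 126785495520612218666339, q_15 = 40·64427763833740157099 + 9149623231788375270 = 2586260176581394659230 → 126785495520612218666339/2586260176581394659230
APPEND 32: p_16 = 32·126785495520612218666339 + 3158423903716883356272 = 4060294280563307880679120, q_16 = 32·2586260176581394659230 + 64427763833740157099 = 82824753414438369252459 → 4060294280563307880679120/82824753414438369252459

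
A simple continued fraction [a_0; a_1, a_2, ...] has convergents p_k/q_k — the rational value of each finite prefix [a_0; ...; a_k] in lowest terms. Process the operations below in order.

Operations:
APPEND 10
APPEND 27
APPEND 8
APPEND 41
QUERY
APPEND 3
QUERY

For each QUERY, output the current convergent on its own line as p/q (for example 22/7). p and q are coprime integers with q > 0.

APPEND 10: p_0 = 10·1 + 0 = 10, q_0 = 10·0 + 1 = 1 → 10/1
APPEND 27: p_1 = 27·10 + 1 = 271, q_1 = 27·1 + 0 = 27 → 271/27
APPEND 8: p_2 = 8·271 + 10 = 2178, q_2 = 8·27 + 1 = 217 → 2178/217
APPEND 41: p_3 = 41·2178 + 271 = 89569, q_3 = 41·217 + 27 = 8924 → 89569/8924
APPEND 3: p_4 = 3·89569 + 2178 = 270885, q_4 = 3·8924 + 217 = 26989 → 270885/26989

89569/8924
270885/26989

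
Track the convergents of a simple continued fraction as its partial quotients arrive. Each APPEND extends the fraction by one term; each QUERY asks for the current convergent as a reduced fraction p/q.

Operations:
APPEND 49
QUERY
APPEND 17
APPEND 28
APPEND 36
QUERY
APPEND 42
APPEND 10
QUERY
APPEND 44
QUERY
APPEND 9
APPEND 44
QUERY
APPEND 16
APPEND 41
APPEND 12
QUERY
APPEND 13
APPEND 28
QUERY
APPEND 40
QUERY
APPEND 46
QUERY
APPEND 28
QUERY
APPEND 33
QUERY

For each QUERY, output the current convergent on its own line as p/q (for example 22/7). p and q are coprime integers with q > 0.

49/1
843270/17189
355250680/7241339
15666470661/319341331
6235219882337/127097127323
49327924339370397/1005487793317474
18119557762628316449/369344431062800982
725427675856500120319/14786932204771663691
33387792647161633851123/680568225850559330768
935583621796382247951763/19070697256020432925195
30907647311927775816259302/630013577674524845862203

APPEND 49: p_0 = 49·1 + 0 = 49, q_0 = 49·0 + 1 = 1 → 49/1
APPEND 17: p_1 = 17·49 + 1 = 834, q_1 = 17·1 + 0 = 17 → 834/17
APPEND 28: p_2 = 28·834 + 49 = 23401, q_2 = 28·17 + 1 = 477 → 23401/477
APPEND 36: p_3 = 36·23401 + 834 = 843270, q_3 = 36·477 + 17 = 17189 → 843270/17189
APPEND 42: p_4 = 42·843270 + 23401 = 35440741, q_4 = 42·17189 + 477 = 722415 → 35440741/722415
APPEND 10: p_5 = 10·35440741 + 843270 = 355250680, q_5 = 10·722415 + 17189 = 7241339 → 355250680/7241339
APPEND 44: p_6 = 44·355250680 + 35440741 = 15666470661, q_6 = 44·7241339 + 722415 = 319341331 → 15666470661/319341331
APPEND 9: p_7 = 9·15666470661 + 355250680 = 141353486629, q_7 = 9·319341331 + 7241339 = 2881313318 → 141353486629/2881313318
APPEND 44: p_8 = 44·141353486629 + 15666470661 = 6235219882337, q_8 = 44·2881313318 + 319341331 = 127097127323 → 6235219882337/127097127323
APPEND 16: p_9 = 16·6235219882337 + 141353486629 = 99904871604021, q_9 = 16·127097127323 + 2881313318 = 2036435350486 → 99904871604021/2036435350486
APPEND 41: p_10 = 41·99904871604021 + 6235219882337 = 4102334955647198, q_10 = 41·2036435350486 + 127097127323 = 83620946497249 → 4102334955647198/83620946497249
APPEND 12: p_11 = 12·4102334955647198 + 99904871604021 = 49327924339370397, q_11 = 12·83620946497249 + 2036435350486 = 1005487793317474 → 49327924339370397/1005487793317474
APPEND 13: p_12 = 13·49327924339370397 + 4102334955647198 = 645365351367462359, q_12 = 13·1005487793317474 + 83620946497249 = 13154962259624411 → 645365351367462359/13154962259624411
APPEND 28: p_13 = 28·645365351367462359 + 49327924339370397 = 18119557762628316449, q_13 = 28·13154962259624411 + 1005487793317474 = 369344431062800982 → 18119557762628316449/369344431062800982
APPEND 40: p_14 = 40·18119557762628316449 + 645365351367462359 = 725427675856500120319, q_14 = 40·369344431062800982 + 13154962259624411 = 14786932204771663691 → 725427675856500120319/14786932204771663691
APPEND 46: p_15 = 46·725427675856500120319 + 18119557762628316449 = 33387792647161633851123, q_15 = 46·14786932204771663691 + 369344431062800982 = 680568225850559330768 → 33387792647161633851123/680568225850559330768
APPEND 28: p_16 = 28·33387792647161633851123 + 725427675856500120319 = 935583621796382247951763, q_16 = 28·680568225850559330768 + 14786932204771663691 = 19070697256020432925195 → 935583621796382247951763/19070697256020432925195
APPEND 33: p_17 = 33·935583621796382247951763 + 33387792647161633851123 = 30907647311927775816259302, q_17 = 33·19070697256020432925195 + 680568225850559330768 = 630013577674524845862203 → 30907647311927775816259302/630013577674524845862203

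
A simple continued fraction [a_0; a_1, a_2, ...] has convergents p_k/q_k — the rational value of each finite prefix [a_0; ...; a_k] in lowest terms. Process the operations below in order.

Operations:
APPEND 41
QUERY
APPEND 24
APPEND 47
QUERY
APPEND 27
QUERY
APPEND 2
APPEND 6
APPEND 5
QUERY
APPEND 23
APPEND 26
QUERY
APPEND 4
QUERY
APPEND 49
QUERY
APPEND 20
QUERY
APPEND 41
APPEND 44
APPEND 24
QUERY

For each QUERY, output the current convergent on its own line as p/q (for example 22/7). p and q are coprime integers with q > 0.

APPEND 41: p_0 = 41·1 + 0 = 41, q_0 = 41·0 + 1 = 1 → 41/1
APPEND 24: p_1 = 24·41 + 1 = 985, q_1 = 24·1 + 0 = 24 → 985/24
APPEND 47: p_2 = 47·985 + 41 = 46336, q_2 = 47·24 + 1 = 1129 → 46336/1129
APPEND 27: p_3 = 27·46336 + 985 = 1252057, q_3 = 27·1129 + 24 = 30507 → 1252057/30507
APPEND 2: p_4 = 2·1252057 + 46336 = 2550450, q_4 = 2·30507 + 1129 = 62143 → 2550450/62143
APPEND 6: p_5 = 6·2550450 + 1252057 = 16554757, q_5 = 6·62143 + 30507 = 403365 → 16554757/403365
APPEND 5: p_6 = 5·16554757 + 2550450 = 85324235, q_6 = 5·403365 + 62143 = 2078968 → 85324235/2078968
APPEND 23: p_7 = 23·85324235 + 16554757 = 1979012162, q_7 = 23·2078968 + 403365 = 48219629 → 1979012162/48219629
APPEND 26: p_8 = 26·1979012162 + 85324235 = 51539640447, q_8 = 26·48219629 + 2078968 = 1255789322 → 51539640447/1255789322
APPEND 4: p_9 = 4·51539640447 + 1979012162 = 208137573950, q_9 = 4·1255789322 + 48219629 = 5071376917 → 208137573950/5071376917
APPEND 49: p_10 = 49·208137573950 + 51539640447 = 10250280763997, q_10 = 49·5071376917 + 1255789322 = 249753258255 → 10250280763997/249753258255
APPEND 20: p_11 = 20·10250280763997 + 208137573950 = 205213752853890, q_11 = 20·249753258255 + 5071376917 = 5000136542017 → 205213752853890/5000136542017
APPEND 41: p_12 = 41·205213752853890 + 10250280763997 = 8424014147773487, q_12 = 41·5000136542017 + 249753258255 = 205255351480952 → 8424014147773487/205255351480952
APPEND 44: p_13 = 44·8424014147773487 + 205213752853890 = 370861836254887318, q_13 = 44·205255351480952 + 5000136542017 = 9036235601703905 → 370861836254887318/9036235601703905
APPEND 24: p_14 = 24·370861836254887318 + 8424014147773487 = 8909108084265069119, q_14 = 24·9036235601703905 + 205255351480952 = 217074909792374672 → 8909108084265069119/217074909792374672

41/1
46336/1129
1252057/30507
85324235/2078968
51539640447/1255789322
208137573950/5071376917
10250280763997/249753258255
205213752853890/5000136542017
8909108084265069119/217074909792374672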